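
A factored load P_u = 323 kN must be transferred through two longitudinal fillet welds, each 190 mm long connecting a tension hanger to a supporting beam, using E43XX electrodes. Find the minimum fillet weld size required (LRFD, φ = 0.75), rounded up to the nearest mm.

w = 7 mm

E43XX → F_EXX = 430 MPa.
Total weld length L = 380 mm.
Required throat t_e = P_u / (φ × 0.6 F_EXX × L) = 323 / (0.75 × 0.6 × 430 × 380 × 10⁻³) = 4.393 mm.
Required leg w = t_e / 0.707 = 6.213 mm → use 7 mm.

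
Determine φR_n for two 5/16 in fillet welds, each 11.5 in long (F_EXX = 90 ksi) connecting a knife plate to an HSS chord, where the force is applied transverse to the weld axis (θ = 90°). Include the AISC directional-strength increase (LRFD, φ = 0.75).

t_e = 0.707 × 0.3125 = 0.2209 in; A_we = 0.2209 × 23 = 5.082 in².
Directional factor: 1.0 + 0.5 sin^1.5(90°) = 1.5.
F_nw = 0.6 × 90 × 1.5 = 81 ksi.
φR_n = 0.75 × 81 × 5.082 = 308.7 kip.

φR_n ≈ 309 kip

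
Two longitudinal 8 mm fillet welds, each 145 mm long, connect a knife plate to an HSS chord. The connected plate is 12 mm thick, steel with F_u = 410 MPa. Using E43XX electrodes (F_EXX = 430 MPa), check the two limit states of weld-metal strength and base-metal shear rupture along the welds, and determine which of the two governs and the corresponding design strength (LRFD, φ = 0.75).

t_e = 0.707 × 8 = 5.656 mm; L = 290 mm.
Weld metal: φR_n = 0.75 × 0.6 × 430 × 5.656 × 290 × 10⁻³ = 317.4 kN.
Base metal (shear rupture): φR_n = 0.75 × 0.6 × 410 × 12 × 290 × 10⁻³ = 642.1 kN.
Governing: weld metal.

φR_n ≈ 317 kN (weld metal governs)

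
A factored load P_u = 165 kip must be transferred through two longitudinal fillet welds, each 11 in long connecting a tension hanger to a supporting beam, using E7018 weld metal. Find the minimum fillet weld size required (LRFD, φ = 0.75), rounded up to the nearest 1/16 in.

w = 3/8 in

E70XX → F_EXX = 70 ksi.
Total weld length L = 22 in.
Required throat t_e = P_u / (φ × 0.6 F_EXX × L) = 165 / (0.75 × 0.6 × 70 × 22) = 0.2381 in.
Required leg w = t_e / 0.707 = 0.3368 in → use 3/8 in.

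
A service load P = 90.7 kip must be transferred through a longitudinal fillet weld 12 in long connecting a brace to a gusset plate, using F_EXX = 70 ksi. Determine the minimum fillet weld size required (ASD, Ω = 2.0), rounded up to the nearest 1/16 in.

w = 9/16 in

Total weld length L = 12 in.
Required throat t_e = P × Ω / (0.6 F_EXX × L) = 90.7 × 2.0 / (0.6 × 70 × 12) = 0.3599 in.
Required leg w = t_e / 0.707 = 0.5091 in → use 9/16 in.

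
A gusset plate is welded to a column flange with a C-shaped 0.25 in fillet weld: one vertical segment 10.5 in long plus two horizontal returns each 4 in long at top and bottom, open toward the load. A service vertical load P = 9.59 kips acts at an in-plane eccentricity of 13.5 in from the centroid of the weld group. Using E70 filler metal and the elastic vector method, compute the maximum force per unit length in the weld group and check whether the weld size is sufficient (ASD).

E70XX → F_EXX = 70 ksi.
Total weld length L_w = 18.5 in. Treat welds as unit-width lines.
Centroid: x̄ = 2×4×2 / 18.5 = 0.8649 in from the vertical weld.
Polar moment about centroid: J = I_x + I_y = [10.5³/12 + 2×4×5.25²] + [10.5×0.8649² + 2(4³/12 + 4×1.135²)] = 345.8 in³.
Direct shear f_v = P/L_w = 9.59 / 18.5 = 0.5184 kip/in (vertical).
Torsion M = P·e = 9.59 × 13.5 = 129.47 kip·in.
Critical point at (x, y) = (3.135, 5.25) from centroid. f_tx = M·y/J = 1.966 kip/in; f_ty = M·x/J = 1.174 kip/in.
Resultant f_max = √[f_tx² + (f_v + f_ty)²] = √[1.966² + (0.5184 + 1.174)²] = 2.594 kip/in.
Capacity per unit length: r_n/Ω = (1/2.0) × 0.6 × 70 × (0.707 × 0.25) = 3.712 kip/in.
2.594 ≤ 3.712 → adequate.

f_max ≈ 2.59 kip/in; adequate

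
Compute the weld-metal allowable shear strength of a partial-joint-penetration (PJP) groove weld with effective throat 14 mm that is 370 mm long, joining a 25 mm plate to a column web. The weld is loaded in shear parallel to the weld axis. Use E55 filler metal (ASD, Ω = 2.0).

R_n/Ω ≈ 855 kN

E55XX → F_EXX = 550 MPa.
Effective throat (given) t_e = 14 mm.
A_we = 14 × 370 = 5180 mm².
F_nw = 0.6 F_EXX = 330 MPa.
R_n/Ω = (330 × 5180) / 2.0 × 10⁻³ = 854.7 kN.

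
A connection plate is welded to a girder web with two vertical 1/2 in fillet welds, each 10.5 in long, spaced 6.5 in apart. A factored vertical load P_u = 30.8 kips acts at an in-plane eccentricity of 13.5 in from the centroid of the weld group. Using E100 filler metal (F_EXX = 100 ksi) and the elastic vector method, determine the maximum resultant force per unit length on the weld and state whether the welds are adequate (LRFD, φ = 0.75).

Total weld length L_w = 21 in. Treat welds as unit-width lines.
Polar moment about centroid: J = 2[d³/12 + d(b/2)²] = 2[10.5³/12 + 10.5×3.25²] = 414.8 in³.
Direct shear f_v = P/L_w = 30.8 / 21 = 1.467 kip/in (vertical).
Torsion M = P·e = 30.8 × 13.5 = 415.8 kip·in.
Critical point at (x, y) = (3.25, 5.25) from centroid. f_tx = M·y/J = 5.263 kip/in; f_ty = M·x/J = 3.258 kip/in.
Resultant f_max = √[f_tx² + (f_v + f_ty)²] = √[5.263² + (1.467 + 3.258)²] = 7.073 kip/in.
Capacity per unit length: φr_n = 0.75 × 0.6 × 100 × (0.707 × 0.5) = 15.91 kip/in.
7.073 ≤ 15.91 → adequate.

f_max ≈ 7.07 kip/in; adequate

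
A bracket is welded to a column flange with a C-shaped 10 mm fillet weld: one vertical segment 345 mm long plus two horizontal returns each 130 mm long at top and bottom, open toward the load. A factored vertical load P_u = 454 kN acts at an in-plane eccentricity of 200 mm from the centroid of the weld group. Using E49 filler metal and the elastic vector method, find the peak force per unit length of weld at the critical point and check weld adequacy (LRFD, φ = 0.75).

f_max ≈ 1990 N/mm; NOT adequate

E49XX → F_EXX = 490 MPa.
Total weld length L_w = 605 mm. Treat welds as unit-width lines.
Centroid: x̄ = 2×130×65 / 605 = 27.93 mm from the vertical weld.
Polar moment about centroid: J = I_x + I_y = [345³/12 + 2×130×172.5²] + [345×27.93² + 2(130³/12 + 130×37.07²)] = 12150000 mm³.
Direct shear f_v = P/L_w = 454×10³ / 605 = 750.4 N/mm (vertical).
Torsion M = P·e = 454×10³ × 200 = 90800000 N·mm.
Critical point at (x, y) = (102.1, 172.5) from centroid. f_tx = M·y/J = 1289 N/mm; f_ty = M·x/J = 762.7 N/mm.
Resultant f_max = √[f_tx² + (f_v + f_ty)²] = √[1289² + (750.4 + 762.7)²] = 1988 N/mm.
Capacity per unit length: φr_n = 0.75 × 0.6 × 490 × (0.707 × 10) = 1559 N/mm.
1988 > 1559 → NOT adequate.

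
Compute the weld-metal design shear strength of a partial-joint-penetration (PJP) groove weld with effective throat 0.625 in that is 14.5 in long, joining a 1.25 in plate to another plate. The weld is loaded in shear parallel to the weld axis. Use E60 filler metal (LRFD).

E60XX → F_EXX = 60 ksi.
Effective throat (given) t_e = 0.625 in.
A_we = 0.625 × 14.5 = 9.062 in².
F_nw = 0.6 F_EXX = 36 ksi.
φR_n = 0.75 × 36 × 9.062 = 244.7 kips.

φR_n ≈ 245 kips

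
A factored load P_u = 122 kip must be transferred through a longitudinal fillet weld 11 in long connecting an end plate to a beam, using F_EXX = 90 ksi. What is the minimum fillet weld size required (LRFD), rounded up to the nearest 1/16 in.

Total weld length L = 11 in.
Required throat t_e = P_u / (φ × 0.6 F_EXX × L) = 122 / (0.75 × 0.6 × 90 × 11) = 0.2738 in.
Required leg w = t_e / 0.707 = 0.3873 in → use 7/16 in.

w = 7/16 in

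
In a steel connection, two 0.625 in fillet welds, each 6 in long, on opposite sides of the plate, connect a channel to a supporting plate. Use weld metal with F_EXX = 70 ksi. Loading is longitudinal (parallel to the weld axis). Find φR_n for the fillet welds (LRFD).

Effective throat t_e = 0.707 × 0.625 = 0.4419 in.
Total length L = 12 in; A_we = 0.4419 × 12 = 5.302 in².
F_nw = 0.6 F_EXX = 0.6 × 70 = 42 ksi.
φR_n = 0.75 × 42 × 5.302 = 167 kips.

φR_n ≈ 167 kips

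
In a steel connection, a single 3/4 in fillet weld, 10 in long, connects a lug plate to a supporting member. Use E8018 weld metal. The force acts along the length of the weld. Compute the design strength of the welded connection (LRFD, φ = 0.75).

φR_n ≈ 191 kips

E80XX → F_EXX = 80 ksi.
Effective throat t_e = 0.707 × 0.75 = 0.5302 in.
Total length L = 10 in; A_we = 0.5302 × 10 = 5.303 in².
F_nw = 0.6 F_EXX = 0.6 × 80 = 48 ksi.
φR_n = 0.75 × 48 × 5.303 = 190.9 kips.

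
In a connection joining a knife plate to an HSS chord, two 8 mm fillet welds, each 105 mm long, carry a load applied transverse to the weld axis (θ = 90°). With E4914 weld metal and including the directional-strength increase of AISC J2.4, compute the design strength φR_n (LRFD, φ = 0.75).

φR_n ≈ 393 kN

E49XX → F_EXX = 490 MPa.
t_e = 0.707 × 8 = 5.656 mm; A_we = 5.656 × 210 = 1188 mm².
Directional factor: 1.0 + 0.5 sin^1.5(90°) = 1.5.
F_nw = 0.6 × 490 × 1.5 = 441 MPa.
φR_n = 0.75 × 441 × 1188 × 10⁻³ = 392.9 kN.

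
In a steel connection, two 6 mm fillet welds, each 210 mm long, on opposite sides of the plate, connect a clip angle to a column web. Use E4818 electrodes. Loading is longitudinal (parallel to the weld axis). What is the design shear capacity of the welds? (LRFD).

E48XX → F_EXX = 480 MPa.
Effective throat t_e = 0.707 × 6 = 4.242 mm.
Total length L = 420 mm; A_we = 4.242 × 420 = 1782 mm².
F_nw = 0.6 F_EXX = 0.6 × 480 = 288 MPa.
φR_n = 0.75 × 288 × 1782 × 10⁻³ = 384.8 kN.

φR_n ≈ 385 kN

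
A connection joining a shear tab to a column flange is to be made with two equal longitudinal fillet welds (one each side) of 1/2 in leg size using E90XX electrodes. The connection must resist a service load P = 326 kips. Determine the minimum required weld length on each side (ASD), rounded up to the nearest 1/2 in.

E90XX → F_EXX = 90 ksi.
Throat t_e = 0.707 × 0.5 = 0.3535 in.
r_n/Ω = (0.6 × 90 × 0.3535) / 2.0 = 9.544 kip/in.
L_req = P / (r_n/Ω) = 326 / 9.544 = 34.16 in total.
Per side: 34.16 / 2 = 17.08 in.
Round up → use L = 17.5 in on each side.

L = 17.5 in on each side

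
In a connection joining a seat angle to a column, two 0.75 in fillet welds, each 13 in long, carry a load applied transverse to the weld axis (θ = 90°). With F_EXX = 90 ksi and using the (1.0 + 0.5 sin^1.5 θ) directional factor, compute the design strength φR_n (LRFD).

t_e = 0.707 × 0.75 = 0.5302 in; A_we = 0.5302 × 26 = 13.79 in².
Directional factor: 1.0 + 0.5 sin^1.5(90°) = 1.5.
F_nw = 0.6 × 90 × 1.5 = 81 ksi.
φR_n = 0.75 × 81 × 13.79 = 837.5 kip.

φR_n ≈ 838 kip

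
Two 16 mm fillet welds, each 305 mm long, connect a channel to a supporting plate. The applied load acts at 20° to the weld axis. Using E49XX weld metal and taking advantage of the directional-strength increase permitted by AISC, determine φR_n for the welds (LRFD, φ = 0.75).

E49XX → F_EXX = 490 MPa.
t_e = 0.707 × 16 = 11.31 mm; A_we = 11.31 × 610 = 6900 mm².
Directional factor: 1.0 + 0.5 sin^1.5(20°) = 1.1.
F_nw = 0.6 × 490 × 1.1 = 323.4 MPa.
φR_n = 0.75 × 323.4 × 6900 × 10⁻³ = 1674 kN.

φR_n ≈ 1670 kN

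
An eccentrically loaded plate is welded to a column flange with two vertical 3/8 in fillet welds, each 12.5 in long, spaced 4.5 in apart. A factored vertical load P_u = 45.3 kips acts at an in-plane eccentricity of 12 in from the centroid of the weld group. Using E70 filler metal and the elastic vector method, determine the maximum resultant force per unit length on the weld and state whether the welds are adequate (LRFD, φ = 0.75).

E70XX → F_EXX = 70 ksi.
Total weld length L_w = 25 in. Treat welds as unit-width lines.
Polar moment about centroid: J = 2[d³/12 + d(b/2)²] = 2[12.5³/12 + 12.5×2.25²] = 452.1 in³.
Direct shear f_v = P/L_w = 45.3 / 25 = 1.812 kip/in (vertical).
Torsion M = P·e = 45.3 × 12 = 543.6 kip·in.
Critical point at (x, y) = (2.25, 6.25) from centroid. f_tx = M·y/J = 7.515 kip/in; f_ty = M·x/J = 2.705 kip/in.
Resultant f_max = √[f_tx² + (f_v + f_ty)²] = √[7.515² + (1.812 + 2.705)²] = 8.768 kip/in.
Capacity per unit length: φr_n = 0.75 × 0.6 × 70 × (0.707 × 0.375) = 8.351 kip/in.
8.768 > 8.351 → NOT adequate.

f_max ≈ 8.77 kip/in; NOT adequate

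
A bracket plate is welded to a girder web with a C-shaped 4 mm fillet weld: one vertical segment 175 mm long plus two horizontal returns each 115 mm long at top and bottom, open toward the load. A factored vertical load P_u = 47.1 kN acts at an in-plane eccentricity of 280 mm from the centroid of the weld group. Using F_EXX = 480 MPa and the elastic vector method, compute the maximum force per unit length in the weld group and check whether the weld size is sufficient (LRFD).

f_max ≈ 653 N/mm; NOT adequate

Total weld length L_w = 405 mm. Treat welds as unit-width lines.
Centroid: x̄ = 2×115×57.5 / 405 = 32.65 mm from the vertical weld.
Polar moment about centroid: J = I_x + I_y = [175³/12 + 2×115×87.5²] + [175×32.65² + 2(115³/12 + 115×24.85²)] = 2790000 mm³.
Direct shear f_v = P/L_w = 47.1×10³ / 405 = 116.3 N/mm (vertical).
Torsion M = P·e = 47.1×10³ × 280 = 13188000 N·mm.
Critical point at (x, y) = (82.35, 87.5) from centroid. f_tx = M·y/J = 413.7 N/mm; f_ty = M·x/J = 389.3 N/mm.
Resultant f_max = √[f_tx² + (f_v + f_ty)²] = √[413.7² + (116.3 + 389.3)²] = 653.2 N/mm.
Capacity per unit length: φr_n = 0.75 × 0.6 × 480 × (0.707 × 4) = 610.8 N/mm.
653.2 > 610.8 → NOT adequate.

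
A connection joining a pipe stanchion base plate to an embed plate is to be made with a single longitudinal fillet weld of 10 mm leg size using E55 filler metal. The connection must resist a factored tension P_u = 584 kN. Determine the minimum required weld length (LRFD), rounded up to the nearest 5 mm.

L = 335 mm

E55XX → F_EXX = 550 MPa.
Throat t_e = 0.707 × 10 = 7.07 mm.
φr_n = 0.75 × 0.6 × 550 × 7.07 × 10⁻³ = 1.75 kN/mm.
L_req = P_u / φr_n = 584 / 1.75 = 333.7 mm total.
Round up → use L = 335 mm.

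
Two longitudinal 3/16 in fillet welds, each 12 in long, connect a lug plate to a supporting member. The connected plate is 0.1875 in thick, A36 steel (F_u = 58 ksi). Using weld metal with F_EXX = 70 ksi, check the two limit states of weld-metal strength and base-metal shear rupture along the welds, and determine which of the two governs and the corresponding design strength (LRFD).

t_e = 0.707 × 0.1875 = 0.1326 in; L = 24 in.
Weld metal: φR_n = 0.75 × 0.6 × 70 × 0.1326 × 24 = 100.2 kip.
Base metal (shear rupture): φR_n = 0.75 × 0.6 × 58 × 0.1875 × 24 = 117.4 kip.
Governing: weld metal.

φR_n ≈ 100 kip (weld metal governs)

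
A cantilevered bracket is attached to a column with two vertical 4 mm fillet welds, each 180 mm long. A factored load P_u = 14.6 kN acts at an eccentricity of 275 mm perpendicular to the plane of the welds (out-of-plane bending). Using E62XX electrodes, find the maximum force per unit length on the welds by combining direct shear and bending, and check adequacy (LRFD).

f_max ≈ 374 N/mm; adequate

E62XX → F_EXX = 620 MPa.
L_w = 2 × 180 = 360 mm; section modulus (unit throat) S = 2 × L²/6 = 10800 mm².
Direct shear f_v = P/L_w = 14.6×10³/360 = 40.56 N/mm.
Moment M = P × e = 14.6×10³ × 275 = 4015000 N·mm; bending f_b = M/S = 371.8 N/mm.
f_max = √(f_v² + f_b²) = √(40.56² + 371.8²) = 374 N/mm.
φr_n = 0.75 × 0.6 × 620 × (0.707 × 4) = 789 N/mm → adequate.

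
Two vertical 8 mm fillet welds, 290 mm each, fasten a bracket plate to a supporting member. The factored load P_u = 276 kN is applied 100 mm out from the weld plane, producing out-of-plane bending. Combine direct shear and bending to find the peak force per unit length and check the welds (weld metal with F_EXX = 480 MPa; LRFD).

f_max ≈ 1090 N/mm; adequate

L_w = 2 × 290 = 580 mm; section modulus (unit throat) S = 2 × L²/6 = 28030 mm².
Direct shear f_v = P/L_w = 276×10³/580 = 475.9 N/mm.
Moment M = P × e = 276×10³ × 100 = 27600000 N·mm; bending f_b = M/S = 984.5 N/mm.
f_max = √(f_v² + f_b²) = √(475.9² + 984.5²) = 1094 N/mm.
φr_n = 0.75 × 0.6 × 480 × (0.707 × 8) = 1222 N/mm → adequate.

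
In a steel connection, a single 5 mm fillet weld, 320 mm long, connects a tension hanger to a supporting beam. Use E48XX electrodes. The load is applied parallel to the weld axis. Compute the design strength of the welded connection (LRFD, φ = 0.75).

φR_n ≈ 244 kN

E48XX → F_EXX = 480 MPa.
Effective throat t_e = 0.707 × 5 = 3.535 mm.
Total length L = 320 mm; A_we = 3.535 × 320 = 1131 mm².
F_nw = 0.6 F_EXX = 0.6 × 480 = 288 MPa.
φR_n = 0.75 × 288 × 1131 × 10⁻³ = 244.3 kN.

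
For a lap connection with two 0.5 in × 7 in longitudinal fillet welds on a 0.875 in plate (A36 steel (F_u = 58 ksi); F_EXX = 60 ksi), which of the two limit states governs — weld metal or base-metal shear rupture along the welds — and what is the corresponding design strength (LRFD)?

t_e = 0.707 × 0.5 = 0.3535 in; L = 14 in.
Weld metal: φR_n = 0.75 × 0.6 × 60 × 0.3535 × 14 = 133.6 kips.
Base metal (shear rupture): φR_n = 0.75 × 0.6 × 58 × 0.875 × 14 = 319.7 kips.
Governing: weld metal.

φR_n ≈ 134 kips (weld metal governs)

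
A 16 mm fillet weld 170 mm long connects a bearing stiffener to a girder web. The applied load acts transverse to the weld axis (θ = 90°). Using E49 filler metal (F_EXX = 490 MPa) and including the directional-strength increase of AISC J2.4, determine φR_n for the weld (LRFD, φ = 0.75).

t_e = 0.707 × 16 = 11.31 mm; A_we = 11.31 × 170 = 1923 mm².
Directional factor: 1.0 + 0.5 sin^1.5(90°) = 1.5.
F_nw = 0.6 × 490 × 1.5 = 441 MPa.
φR_n = 0.75 × 441 × 1923 × 10⁻³ = 636 kN.

φR_n ≈ 636 kN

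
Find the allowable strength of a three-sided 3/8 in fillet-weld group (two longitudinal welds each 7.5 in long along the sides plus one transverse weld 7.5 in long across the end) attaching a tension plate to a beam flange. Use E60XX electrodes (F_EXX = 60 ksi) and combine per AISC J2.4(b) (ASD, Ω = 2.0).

R_n/Ω ≈ 115 kip

t_e = 0.707 × 0.375 = 0.2651 in.
R_nwl = 0.6 × 60 × 0.2651 × 15 = 143.2 kip (longitudinal, 2 welds).
R_nwt = 0.6 × 60 × 0.2651 × 7.5 = 71.58 kip (transverse, base value).
(i) R_nwl + R_nwt = 214.8 kip; (ii) 0.85 R_nwl + 1.5 R_nwt = 229.1 kip.
R_n = max = 229.1 kip [governs: (ii)]; R_n/Ω = 114.5 kip.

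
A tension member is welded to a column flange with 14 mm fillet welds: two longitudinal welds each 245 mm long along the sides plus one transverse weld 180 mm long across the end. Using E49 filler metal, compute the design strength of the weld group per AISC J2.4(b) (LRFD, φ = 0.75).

φR_n ≈ 1500 kN

E49XX → F_EXX = 490 MPa.
t_e = 0.707 × 14 = 9.898 mm.
R_nwl = 0.6 × 490 × 9.898 × 490 × 10⁻³ = 1426 kN (longitudinal, 2 welds).
R_nwt = 0.6 × 490 × 9.898 × 180 × 10⁻³ = 523.8 kN (transverse, base value).
(i) R_nwl + R_nwt = 1950 kN; (ii) 0.85 R_nwl + 1.5 R_nwt = 1998 kN.
R_n = max = 1998 kN [governs: (ii)]; φR_n = 1498 kN.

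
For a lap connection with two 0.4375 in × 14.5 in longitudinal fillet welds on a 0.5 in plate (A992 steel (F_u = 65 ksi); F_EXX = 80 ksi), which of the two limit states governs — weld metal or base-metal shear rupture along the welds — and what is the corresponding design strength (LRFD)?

φR_n ≈ 323 kip (weld metal governs)

t_e = 0.707 × 0.4375 = 0.3093 in; L = 29 in.
Weld metal: φR_n = 0.75 × 0.6 × 80 × 0.3093 × 29 = 322.9 kip.
Base metal (shear rupture): φR_n = 0.75 × 0.6 × 65 × 0.5 × 29 = 424.1 kip.
Governing: weld metal.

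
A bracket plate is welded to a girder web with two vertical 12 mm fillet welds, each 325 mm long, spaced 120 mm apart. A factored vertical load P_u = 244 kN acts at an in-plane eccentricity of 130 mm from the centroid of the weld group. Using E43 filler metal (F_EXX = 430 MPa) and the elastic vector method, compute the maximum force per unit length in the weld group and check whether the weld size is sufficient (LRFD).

Total weld length L_w = 650 mm. Treat welds as unit-width lines.
Polar moment about centroid: J = 2[d³/12 + d(b/2)²] = 2[325³/12 + 325×60²] = 8061000 mm³.
Direct shear f_v = P/L_w = 244×10³ / 650 = 375.4 N/mm (vertical).
Torsion M = P·e = 244×10³ × 130 = 31720000 N·mm.
Critical point at (x, y) = (60, 162.5) from centroid. f_tx = M·y/J = 639.4 N/mm; f_ty = M·x/J = 236.1 N/mm.
Resultant f_max = √[f_tx² + (f_v + f_ty)²] = √[639.4² + (375.4 + 236.1)²] = 884.7 N/mm.
Capacity per unit length: φr_n = 0.75 × 0.6 × 430 × (0.707 × 12) = 1642 N/mm.
884.7 ≤ 1642 → adequate.

f_max ≈ 885 N/mm; adequate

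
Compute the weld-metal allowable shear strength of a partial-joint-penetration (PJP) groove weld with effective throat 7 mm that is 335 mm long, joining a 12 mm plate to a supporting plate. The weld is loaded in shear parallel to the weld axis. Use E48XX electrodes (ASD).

R_n/Ω ≈ 338 kN

E48XX → F_EXX = 480 MPa.
Effective throat (given) t_e = 7 mm.
A_we = 7 × 335 = 2345 mm².
F_nw = 0.6 F_EXX = 288 MPa.
R_n/Ω = (288 × 2345) / 2.0 × 10⁻³ = 337.7 kN.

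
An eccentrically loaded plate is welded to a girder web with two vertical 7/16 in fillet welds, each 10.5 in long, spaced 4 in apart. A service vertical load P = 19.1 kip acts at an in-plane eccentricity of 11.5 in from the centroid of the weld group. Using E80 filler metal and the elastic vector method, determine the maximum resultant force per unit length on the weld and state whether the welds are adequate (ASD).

f_max ≈ 4.85 kip/in; adequate

E80XX → F_EXX = 80 ksi.
Total weld length L_w = 21 in. Treat welds as unit-width lines.
Polar moment about centroid: J = 2[d³/12 + d(b/2)²] = 2[10.5³/12 + 10.5×2²] = 276.9 in³.
Direct shear f_v = P/L_w = 19.1 / 21 = 0.9095 kip/in (vertical).
Torsion M = P·e = 19.1 × 11.5 = 219.65 kip·in.
Critical point at (x, y) = (2, 5.25) from centroid. f_tx = M·y/J = 4.164 kip/in; f_ty = M·x/J = 1.586 kip/in.
Resultant f_max = √[f_tx² + (f_v + f_ty)²] = √[4.164² + (0.9095 + 1.586)²] = 4.855 kip/in.
Capacity per unit length: r_n/Ω = (1/2.0) × 0.6 × 80 × (0.707 × 0.4375) = 7.423 kip/in.
4.855 ≤ 7.423 → adequate.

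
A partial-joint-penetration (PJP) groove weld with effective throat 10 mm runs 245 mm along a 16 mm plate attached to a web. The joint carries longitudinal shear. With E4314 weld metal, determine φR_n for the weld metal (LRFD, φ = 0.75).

φR_n ≈ 474 kN

E43XX → F_EXX = 430 MPa.
Effective throat (given) t_e = 10 mm.
A_we = 10 × 245 = 2450 mm².
F_nw = 0.6 F_EXX = 258 MPa.
φR_n = 0.75 × 258 × 2450 × 10⁻³ = 474.1 kN.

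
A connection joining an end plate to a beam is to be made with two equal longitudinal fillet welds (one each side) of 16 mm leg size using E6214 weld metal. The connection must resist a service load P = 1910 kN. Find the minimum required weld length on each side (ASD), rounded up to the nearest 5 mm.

E62XX → F_EXX = 620 MPa.
Throat t_e = 0.707 × 16 = 11.31 mm.
r_n/Ω = (0.6 × 620 × 11.31) / 2.0 = 2104 N/mm = 2.104 kN/mm.
L_req = P / (r_n/Ω) = 1910 / 2.104 = 907.8 mm total.
Per side: 907.8 / 2 = 453.9 mm.
Round up → use L = 455 mm on each side.

L = 455 mm on each side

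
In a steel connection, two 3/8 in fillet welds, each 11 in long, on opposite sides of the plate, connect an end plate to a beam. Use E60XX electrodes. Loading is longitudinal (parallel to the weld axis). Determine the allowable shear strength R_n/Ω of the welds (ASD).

R_n/Ω ≈ 105 kips

E60XX → F_EXX = 60 ksi.
Effective throat t_e = 0.707 × 0.375 = 0.2651 in.
Total length L = 22 in; A_we = 0.2651 × 22 = 5.833 in².
F_nw = 0.6 F_EXX = 0.6 × 60 = 36 ksi.
R_n = 36 × 5.833 = 210 kips; R_n/Ω = 210/2.0 = 105 kips.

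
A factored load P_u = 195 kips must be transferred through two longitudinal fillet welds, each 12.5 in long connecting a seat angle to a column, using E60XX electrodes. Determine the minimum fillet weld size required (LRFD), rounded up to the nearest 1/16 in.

w = 7/16 in

E60XX → F_EXX = 60 ksi.
Total weld length L = 25 in.
Required throat t_e = P_u / (φ × 0.6 F_EXX × L) = 195 / (0.75 × 0.6 × 60 × 25) = 0.2889 in.
Required leg w = t_e / 0.707 = 0.4086 in → use 7/16 in.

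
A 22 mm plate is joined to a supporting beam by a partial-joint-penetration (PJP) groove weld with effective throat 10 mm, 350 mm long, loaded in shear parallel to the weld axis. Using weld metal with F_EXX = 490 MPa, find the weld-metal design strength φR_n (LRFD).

φR_n ≈ 772 kN

Effective throat (given) t_e = 10 mm.
A_we = 10 × 350 = 3500 mm².
F_nw = 0.6 F_EXX = 294 MPa.
φR_n = 0.75 × 294 × 3500 × 10⁻³ = 771.8 kN.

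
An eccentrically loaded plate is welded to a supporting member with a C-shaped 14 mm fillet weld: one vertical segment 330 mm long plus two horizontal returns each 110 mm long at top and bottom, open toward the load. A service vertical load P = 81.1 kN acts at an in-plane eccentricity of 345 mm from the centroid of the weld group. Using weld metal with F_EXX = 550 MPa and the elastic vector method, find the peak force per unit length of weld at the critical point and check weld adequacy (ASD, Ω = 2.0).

Total weld length L_w = 550 mm. Treat welds as unit-width lines.
Centroid: x̄ = 2×110×55 / 550 = 22 mm from the vertical weld.
Polar moment about centroid: J = I_x + I_y = [330³/12 + 2×110×165²] + [330×22² + 2(110³/12 + 110×33²)] = 9605000 mm³.
Direct shear f_v = P/L_w = 81.1×10³ / 550 = 147.5 N/mm (vertical).
Torsion M = P·e = 81.1×10³ × 345 = 27980000 N·mm.
Critical point at (x, y) = (88, 165) from centroid. f_tx = M·y/J = 480.6 N/mm; f_ty = M·x/J = 256.3 N/mm.
Resultant f_max = √[f_tx² + (f_v + f_ty)²] = √[480.6² + (147.5 + 256.3)²] = 627.7 N/mm.
Capacity per unit length: r_n/Ω = (1/2.0) × 0.6 × 550 × (0.707 × 14) = 1633 N/mm.
627.7 ≤ 1633 → adequate.

f_max ≈ 628 N/mm; adequate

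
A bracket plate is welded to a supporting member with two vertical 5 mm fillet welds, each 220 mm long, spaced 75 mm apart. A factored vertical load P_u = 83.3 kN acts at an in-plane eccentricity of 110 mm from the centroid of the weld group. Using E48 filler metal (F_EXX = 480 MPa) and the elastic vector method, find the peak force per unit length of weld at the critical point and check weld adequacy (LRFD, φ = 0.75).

f_max ≈ 537 N/mm; adequate

Total weld length L_w = 440 mm. Treat welds as unit-width lines.
Polar moment about centroid: J = 2[d³/12 + d(b/2)²] = 2[220³/12 + 220×37.5²] = 2393000 mm³.
Direct shear f_v = P/L_w = 83.3×10³ / 440 = 189.3 N/mm (vertical).
Torsion M = P·e = 83.3×10³ × 110 = 9163000 N·mm.
Critical point at (x, y) = (37.5, 110) from centroid. f_tx = M·y/J = 421.1 N/mm; f_ty = M·x/J = 143.6 N/mm.
Resultant f_max = √[f_tx² + (f_v + f_ty)²] = √[421.1² + (189.3 + 143.6)²] = 536.8 N/mm.
Capacity per unit length: φr_n = 0.75 × 0.6 × 480 × (0.707 × 5) = 763.6 N/mm.
536.8 ≤ 763.6 → adequate.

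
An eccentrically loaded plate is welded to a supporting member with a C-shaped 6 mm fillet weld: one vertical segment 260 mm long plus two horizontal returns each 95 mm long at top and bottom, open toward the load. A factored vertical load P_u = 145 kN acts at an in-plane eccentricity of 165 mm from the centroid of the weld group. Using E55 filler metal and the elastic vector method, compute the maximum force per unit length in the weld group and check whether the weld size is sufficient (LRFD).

E55XX → F_EXX = 550 MPa.
Total weld length L_w = 450 mm. Treat welds as unit-width lines.
Centroid: x̄ = 2×95×47.5 / 450 = 20.06 mm from the vertical weld.
Polar moment about centroid: J = I_x + I_y = [260³/12 + 2×95×130²] + [260×20.06² + 2(95³/12 + 95×27.44²)] = 5066000 mm³.
Direct shear f_v = P/L_w = 145×10³ / 450 = 322.2 N/mm (vertical).
Torsion M = P·e = 145×10³ × 165 = 23925000 N·mm.
Critical point at (x, y) = (74.94, 130) from centroid. f_tx = M·y/J = 613.9 N/mm; f_ty = M·x/J = 353.9 N/mm.
Resultant f_max = √[f_tx² + (f_v + f_ty)²] = √[613.9² + (322.2 + 353.9)²] = 913.3 N/mm.
Capacity per unit length: φr_n = 0.75 × 0.6 × 550 × (0.707 × 6) = 1050 N/mm.
913.3 ≤ 1050 → adequate.

f_max ≈ 913 N/mm; adequate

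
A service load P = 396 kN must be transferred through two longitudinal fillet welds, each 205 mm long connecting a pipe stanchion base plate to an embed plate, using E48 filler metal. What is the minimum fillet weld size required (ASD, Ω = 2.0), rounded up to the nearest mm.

w = 10 mm

E48XX → F_EXX = 480 MPa.
Total weld length L = 410 mm.
Required throat t_e = P × Ω / (0.6 F_EXX × L) = 396 × 2.0 / (0.6 × 480 × 410 × 10⁻³) = 6.707 mm.
Required leg w = t_e / 0.707 = 9.487 mm → use 10 mm.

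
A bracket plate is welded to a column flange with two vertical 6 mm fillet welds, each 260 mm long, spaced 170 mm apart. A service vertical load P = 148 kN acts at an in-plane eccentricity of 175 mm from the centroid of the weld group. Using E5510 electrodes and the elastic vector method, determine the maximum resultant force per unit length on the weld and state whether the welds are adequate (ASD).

E55XX → F_EXX = 550 MPa.
Total weld length L_w = 520 mm. Treat welds as unit-width lines.
Polar moment about centroid: J = 2[d³/12 + d(b/2)²] = 2[260³/12 + 260×85²] = 6686000 mm³.
Direct shear f_v = P/L_w = 148×10³ / 520 = 284.6 N/mm (vertical).
Torsion M = P·e = 148×10³ × 175 = 25900000 N·mm.
Critical point at (x, y) = (85, 130) from centroid. f_tx = M·y/J = 503.6 N/mm; f_ty = M·x/J = 329.3 N/mm.
Resultant f_max = √[f_tx² + (f_v + f_ty)²] = √[503.6² + (284.6 + 329.3)²] = 794 N/mm.
Capacity per unit length: r_n/Ω = (1/2.0) × 0.6 × 550 × (0.707 × 6) = 699.9 N/mm.
794 > 699.9 → NOT adequate.

f_max ≈ 794 N/mm; NOT adequate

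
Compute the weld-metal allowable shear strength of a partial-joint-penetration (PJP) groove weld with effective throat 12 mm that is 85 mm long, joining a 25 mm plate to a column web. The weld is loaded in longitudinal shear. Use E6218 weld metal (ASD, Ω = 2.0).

E62XX → F_EXX = 620 MPa.
Effective throat (given) t_e = 12 mm.
A_we = 12 × 85 = 1020 mm².
F_nw = 0.6 F_EXX = 372 MPa.
R_n/Ω = (372 × 1020) / 2.0 × 10⁻³ = 189.7 kN.

R_n/Ω ≈ 190 kN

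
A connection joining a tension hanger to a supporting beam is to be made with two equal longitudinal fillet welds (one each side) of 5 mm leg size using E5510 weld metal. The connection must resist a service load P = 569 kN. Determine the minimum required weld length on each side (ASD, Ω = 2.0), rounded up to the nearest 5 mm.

E55XX → F_EXX = 550 MPa.
Throat t_e = 0.707 × 5 = 3.535 mm.
r_n/Ω = (0.6 × 550 × 3.535) / 2.0 = 583.3 N/mm = 0.5833 kN/mm.
L_req = P / (r_n/Ω) = 569 / 0.5833 = 975.5 mm total.
Per side: 975.5 / 2 = 487.8 mm.
Round up → use L = 490 mm on each side.

L = 490 mm on each side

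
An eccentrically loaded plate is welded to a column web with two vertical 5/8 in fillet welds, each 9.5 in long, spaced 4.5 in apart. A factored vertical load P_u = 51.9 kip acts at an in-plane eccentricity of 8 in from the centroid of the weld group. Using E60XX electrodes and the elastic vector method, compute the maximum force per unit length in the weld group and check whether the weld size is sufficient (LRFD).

f_max ≈ 10.6 kip/in; adequate

E60XX → F_EXX = 60 ksi.
Total weld length L_w = 19 in. Treat welds as unit-width lines.
Polar moment about centroid: J = 2[d³/12 + d(b/2)²] = 2[9.5³/12 + 9.5×2.25²] = 239.1 in³.
Direct shear f_v = P/L_w = 51.9 / 19 = 2.732 kip/in (vertical).
Torsion M = P·e = 51.9 × 8 = 415.2 kip·in.
Critical point at (x, y) = (2.25, 4.75) from centroid. f_tx = M·y/J = 8.249 kip/in; f_ty = M·x/J = 3.907 kip/in.
Resultant f_max = √[f_tx² + (f_v + f_ty)²] = √[8.249² + (2.732 + 3.907)²] = 10.59 kip/in.
Capacity per unit length: φr_n = 0.75 × 0.6 × 60 × (0.707 × 0.625) = 11.93 kip/in.
10.59 ≤ 11.93 → adequate.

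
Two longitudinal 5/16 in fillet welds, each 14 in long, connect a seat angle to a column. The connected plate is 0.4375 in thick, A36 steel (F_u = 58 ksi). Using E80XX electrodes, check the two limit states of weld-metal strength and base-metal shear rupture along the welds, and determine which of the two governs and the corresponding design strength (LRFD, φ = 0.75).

E80XX → F_EXX = 80 ksi.
t_e = 0.707 × 0.3125 = 0.2209 in; L = 28 in.
Weld metal: φR_n = 0.75 × 0.6 × 80 × 0.2209 × 28 = 222.7 kip.
Base metal (shear rupture): φR_n = 0.75 × 0.6 × 58 × 0.4375 × 28 = 319.7 kip.
Governing: weld metal.

φR_n ≈ 223 kip (weld metal governs)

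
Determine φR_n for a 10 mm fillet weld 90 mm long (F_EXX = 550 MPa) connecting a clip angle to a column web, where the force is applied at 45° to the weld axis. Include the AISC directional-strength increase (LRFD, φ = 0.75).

t_e = 0.707 × 10 = 7.07 mm; A_we = 7.07 × 90 = 636.3 mm².
Directional factor: 1.0 + 0.5 sin^1.5(45°) = 1.297.
F_nw = 0.6 × 550 × 1.297 = 428.1 MPa.
φR_n = 0.75 × 428.1 × 636.3 × 10⁻³ = 204.3 kN.

φR_n ≈ 204 kN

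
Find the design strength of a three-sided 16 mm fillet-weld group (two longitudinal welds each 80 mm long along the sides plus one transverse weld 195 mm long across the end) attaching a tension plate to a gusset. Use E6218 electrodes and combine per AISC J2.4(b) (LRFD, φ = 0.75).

E62XX → F_EXX = 620 MPa.
t_e = 0.707 × 16 = 11.31 mm.
R_nwl = 0.6 × 620 × 11.31 × 160 × 10⁻³ = 673.3 kN (longitudinal, 2 welds).
R_nwt = 0.6 × 620 × 11.31 × 195 × 10⁻³ = 820.6 kN (transverse, base value).
(i) R_nwl + R_nwt = 1494 kN; (ii) 0.85 R_nwl + 1.5 R_nwt = 1803 kN.
R_n = max = 1803 kN [governs: (ii)]; φR_n = 1352 kN.

φR_n ≈ 1350 kN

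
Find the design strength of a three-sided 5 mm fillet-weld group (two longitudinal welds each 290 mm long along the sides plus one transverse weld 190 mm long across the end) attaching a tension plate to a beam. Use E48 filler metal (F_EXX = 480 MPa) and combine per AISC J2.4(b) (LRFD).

φR_n ≈ 594 kN

t_e = 0.707 × 5 = 3.535 mm.
R_nwl = 0.6 × 480 × 3.535 × 580 × 10⁻³ = 590.5 kN (longitudinal, 2 welds).
R_nwt = 0.6 × 480 × 3.535 × 190 × 10⁻³ = 193.4 kN (transverse, base value).
(i) R_nwl + R_nwt = 783.9 kN; (ii) 0.85 R_nwl + 1.5 R_nwt = 792.1 kN.
R_n = max = 792.1 kN [governs: (ii)]; φR_n = 594 kN.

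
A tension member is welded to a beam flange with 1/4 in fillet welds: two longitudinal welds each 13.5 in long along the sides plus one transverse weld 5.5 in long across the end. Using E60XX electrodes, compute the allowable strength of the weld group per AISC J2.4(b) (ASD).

E60XX → F_EXX = 60 ksi.
t_e = 0.707 × 0.25 = 0.1767 in.
R_nwl = 0.6 × 60 × 0.1767 × 27 = 171.8 kips (longitudinal, 2 welds).
R_nwt = 0.6 × 60 × 0.1767 × 5.5 = 35 kips (transverse, base value).
(i) R_nwl + R_nwt = 206.8 kips; (ii) 0.85 R_nwl + 1.5 R_nwt = 198.5 kips.
R_n = max = 206.8 kips [governs: (i)]; R_n/Ω = 103.4 kips.

R_n/Ω ≈ 103 kips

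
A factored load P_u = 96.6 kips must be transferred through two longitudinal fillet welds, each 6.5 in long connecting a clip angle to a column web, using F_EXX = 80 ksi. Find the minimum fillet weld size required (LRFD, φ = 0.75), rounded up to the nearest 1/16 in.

Total weld length L = 13 in.
Required throat t_e = P_u / (φ × 0.6 F_EXX × L) = 96.6 / (0.75 × 0.6 × 80 × 13) = 0.2064 in.
Required leg w = t_e / 0.707 = 0.292 in → use 5/16 in.

w = 5/16 in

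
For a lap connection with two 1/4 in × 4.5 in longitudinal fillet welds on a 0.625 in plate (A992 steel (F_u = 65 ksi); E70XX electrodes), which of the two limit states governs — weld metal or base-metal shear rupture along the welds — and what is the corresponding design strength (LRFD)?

φR_n ≈ 50.1 kips (weld metal governs)

E70XX → F_EXX = 70 ksi.
t_e = 0.707 × 0.25 = 0.1767 in; L = 9 in.
Weld metal: φR_n = 0.75 × 0.6 × 70 × 0.1767 × 9 = 50.11 kips.
Base metal (shear rupture): φR_n = 0.75 × 0.6 × 65 × 0.625 × 9 = 164.5 kips.
Governing: weld metal.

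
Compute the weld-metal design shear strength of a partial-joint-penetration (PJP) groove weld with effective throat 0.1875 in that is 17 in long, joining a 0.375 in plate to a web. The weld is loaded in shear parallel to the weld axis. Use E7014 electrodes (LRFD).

φR_n ≈ 100 kips

E70XX → F_EXX = 70 ksi.
Effective throat (given) t_e = 0.1875 in.
A_we = 0.1875 × 17 = 3.188 in².
F_nw = 0.6 F_EXX = 42 ksi.
φR_n = 0.75 × 42 × 3.188 = 100.4 kips.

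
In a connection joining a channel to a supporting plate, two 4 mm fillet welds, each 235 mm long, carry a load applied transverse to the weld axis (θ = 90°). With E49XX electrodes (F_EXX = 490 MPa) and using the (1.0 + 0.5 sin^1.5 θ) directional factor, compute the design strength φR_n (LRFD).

t_e = 0.707 × 4 = 2.828 mm; A_we = 2.828 × 470 = 1329 mm².
Directional factor: 1.0 + 0.5 sin^1.5(90°) = 1.5.
F_nw = 0.6 × 490 × 1.5 = 441 MPa.
φR_n = 0.75 × 441 × 1329 × 10⁻³ = 439.6 kN.

φR_n ≈ 440 kN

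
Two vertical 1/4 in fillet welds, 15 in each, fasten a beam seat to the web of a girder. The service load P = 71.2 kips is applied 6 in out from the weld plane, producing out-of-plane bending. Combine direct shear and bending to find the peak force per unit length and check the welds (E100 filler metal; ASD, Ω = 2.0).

E100XX → F_EXX = 100 ksi.
L_w = 2 × 15 = 30 in; section modulus (unit throat) S = 2 × L²/6 = 75 in².
Direct shear f_v = P/L_w = 71.2/30 = 2.373 kip/in.
Moment M = P × e = 71.2 × 6 = 427.2 kip·in; bending f_b = M/S = 5.696 kip/in.
f_max = √(f_v² + f_b²) = √(2.373² + 5.696²) = 6.171 kip/in.
r_n/Ω = (1/2.0) × 0.6 × 100 × (0.707 × 0.25) = 5.302 kip/in → NOT adequate.

f_max ≈ 6.17 kip/in; NOT adequate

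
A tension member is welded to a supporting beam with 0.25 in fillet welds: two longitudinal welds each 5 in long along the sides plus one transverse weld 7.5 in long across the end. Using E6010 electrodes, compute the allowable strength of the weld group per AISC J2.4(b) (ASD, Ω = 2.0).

E60XX → F_EXX = 60 ksi.
t_e = 0.707 × 0.25 = 0.1767 in.
R_nwl = 0.6 × 60 × 0.1767 × 10 = 63.63 kips (longitudinal, 2 welds).
R_nwt = 0.6 × 60 × 0.1767 × 7.5 = 47.72 kips (transverse, base value).
(i) R_nwl + R_nwt = 111.4 kips; (ii) 0.85 R_nwl + 1.5 R_nwt = 125.7 kips.
R_n = max = 125.7 kips [governs: (ii)]; R_n/Ω = 62.83 kips.

R_n/Ω ≈ 62.8 kips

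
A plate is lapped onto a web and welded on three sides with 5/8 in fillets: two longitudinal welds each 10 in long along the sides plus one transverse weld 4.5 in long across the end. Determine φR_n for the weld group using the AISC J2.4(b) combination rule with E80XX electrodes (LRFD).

E80XX → F_EXX = 80 ksi.
t_e = 0.707 × 0.625 = 0.4419 in.
R_nwl = 0.6 × 80 × 0.4419 × 20 = 424.2 kips (longitudinal, 2 welds).
R_nwt = 0.6 × 80 × 0.4419 × 4.5 = 95.44 kips (transverse, base value).
(i) R_nwl + R_nwt = 519.6 kips; (ii) 0.85 R_nwl + 1.5 R_nwt = 503.7 kips.
R_n = max = 519.6 kips [governs: (i)]; φR_n = 389.7 kips.

φR_n ≈ 390 kips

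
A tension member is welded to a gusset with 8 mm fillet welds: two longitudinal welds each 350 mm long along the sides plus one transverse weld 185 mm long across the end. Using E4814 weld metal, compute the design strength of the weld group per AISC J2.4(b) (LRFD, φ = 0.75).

φR_n ≈ 1080 kN

E48XX → F_EXX = 480 MPa.
t_e = 0.707 × 8 = 5.656 mm.
R_nwl = 0.6 × 480 × 5.656 × 700 × 10⁻³ = 1140 kN (longitudinal, 2 welds).
R_nwt = 0.6 × 480 × 5.656 × 185 × 10⁻³ = 301.4 kN (transverse, base value).
(i) R_nwl + R_nwt = 1442 kN; (ii) 0.85 R_nwl + 1.5 R_nwt = 1421 kN.
R_n = max = 1442 kN [governs: (i)]; φR_n = 1081 kN.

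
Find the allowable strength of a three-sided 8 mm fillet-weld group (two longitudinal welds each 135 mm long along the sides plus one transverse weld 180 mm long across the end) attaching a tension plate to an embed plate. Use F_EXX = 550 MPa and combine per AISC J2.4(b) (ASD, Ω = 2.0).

t_e = 0.707 × 8 = 5.656 mm.
R_nwl = 0.6 × 550 × 5.656 × 270 × 10⁻³ = 503.9 kN (longitudinal, 2 welds).
R_nwt = 0.6 × 550 × 5.656 × 180 × 10⁻³ = 336 kN (transverse, base value).
(i) R_nwl + R_nwt = 839.9 kN; (ii) 0.85 R_nwl + 1.5 R_nwt = 932.3 kN.
R_n = max = 932.3 kN [governs: (ii)]; R_n/Ω = 466.2 kN.

R_n/Ω ≈ 466 kN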